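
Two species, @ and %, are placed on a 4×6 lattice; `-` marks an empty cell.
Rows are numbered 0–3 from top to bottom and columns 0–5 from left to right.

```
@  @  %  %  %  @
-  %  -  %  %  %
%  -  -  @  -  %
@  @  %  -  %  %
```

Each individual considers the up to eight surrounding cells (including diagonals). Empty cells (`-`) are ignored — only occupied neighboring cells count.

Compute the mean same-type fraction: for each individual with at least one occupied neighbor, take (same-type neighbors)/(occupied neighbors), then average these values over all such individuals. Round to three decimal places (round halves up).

Row 0: (0,0)@ 1/2 · (0,1)@ 1/3 · (0,2)% 3/4 · (0,3)% 4/4 · (0,4)% 4/5 · (0,5)@ 0/3
Row 1: (1,1)% 2/4 · (1,3)% 4/5 · (1,4)% 5/7 · (1,5)% 3/4
Row 2: (2,0)% 1/3 · (2,3)@ 0/4 · (2,5)% 4/4
Row 3: (3,0)@ 1/2 · (3,1)@ 1/3 · (3,2)% 0/2 · (3,4)% 2/3 · (3,5)% 2/2
Sum over 18 individuals: 1/2 + 1/3 + 3/4 + 4/4 + 4/5 + 0/3 + 2/4 + 4/5 + 5/7 + 3/4 + 1/3 + 0/4 + 4/4 + 1/2 + 1/3 + 0/2 + 2/3 + 2/2 = 1048/105; mean = 1048/105 ÷ 18 = 524/945 = 0.554497… → 0.554.

0.554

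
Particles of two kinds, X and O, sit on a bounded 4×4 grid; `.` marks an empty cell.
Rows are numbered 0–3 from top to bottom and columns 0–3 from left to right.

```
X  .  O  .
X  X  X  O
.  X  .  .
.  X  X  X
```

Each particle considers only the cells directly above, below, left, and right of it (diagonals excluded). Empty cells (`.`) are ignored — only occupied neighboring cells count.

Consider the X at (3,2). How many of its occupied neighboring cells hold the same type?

Occupied neighbors of (3,2): (3,1)=X, (3,3)=X.
Same type (X): 2 of 2.

2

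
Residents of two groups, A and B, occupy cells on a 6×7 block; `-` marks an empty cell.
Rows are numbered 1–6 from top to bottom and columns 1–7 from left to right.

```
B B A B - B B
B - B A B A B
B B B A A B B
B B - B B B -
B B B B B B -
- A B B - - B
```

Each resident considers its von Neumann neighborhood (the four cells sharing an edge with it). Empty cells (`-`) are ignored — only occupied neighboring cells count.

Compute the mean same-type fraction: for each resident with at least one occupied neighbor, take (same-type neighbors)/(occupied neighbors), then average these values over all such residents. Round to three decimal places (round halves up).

(1,1)B 2/2
(1,2)B 1/2
(1,3)A 0/3
(1,4)B 0/2
(1,6)B 1/2
(1,7)B 2/2
(2,1)B 2/2
(2,3)B 1/3
(2,4)A 1/4
(2,5)B 0/3
(2,6)A 0/4
(2,7)B 2/3
(3,1)B 3/3
(3,2)B 3/3
(3,3)B 2/3
(3,4)A 2/4
(3,5)A 1/4
(3,6)B 2/4
(3,7)B 2/2
(4,1)B 3/3
(4,2)B 3/3
(4,4)B 2/3
(4,5)B 3/4
(4,6)B 3/3
(5,1)B 2/2
(5,2)B 3/4
(5,3)B 3/3
(5,4)B 4/4
(5,5)B 3/3
(5,6)B 2/2
(6,2)A 0/2
(6,3)B 2/3
(6,4)B 2/2
(6,7)B — no occupied neighbors
Sum over 33 residents: 2/2 + 1/2 + 0/3 + 0/2 + 1/2 + 2/2 + 2/2 + 1/3 + 1/4 + 0/3 + 0/4 + 2/3 + 3/3 + 3/3 + 2/3 + 2/4 + 1/4 + 2/4 + 2/2 + 3/3 + 3/3 + 2/3 + 3/4 + 3/3 + 2/2 + 3/4 + 3/3 + 4/4 + 3/3 + 2/2 + 0/2 + 2/3 + 2/2 = 22; mean = 22 ÷ 33 = 2/3 = 0.666666… → 0.667.

0.667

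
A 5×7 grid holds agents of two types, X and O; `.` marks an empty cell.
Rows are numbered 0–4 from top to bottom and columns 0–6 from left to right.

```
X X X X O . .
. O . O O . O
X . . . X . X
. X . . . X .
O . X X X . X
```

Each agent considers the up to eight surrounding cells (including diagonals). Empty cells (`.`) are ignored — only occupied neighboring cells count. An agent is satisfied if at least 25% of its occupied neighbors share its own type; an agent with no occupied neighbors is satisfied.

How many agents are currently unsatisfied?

Row 0: (0,0)X 1/2 ✓ · (0,1)X 2/3 ✓ · (0,2)X 2/4 ✓ · (0,3)X 1/4 ✓ · (0,4)O 2/3 ✓
Row 1: (1,1)O 0/4 ✗ · (1,3)O 2/5 ✓ · (1,4)O 2/4 ✓ · (1,6)O 0/1 ✗
Row 2: (2,0)X 1/2 ✓ · (2,4)X 1/3 ✓ · (2,6)X 1/2 ✓
Row 3: (3,1)X 2/3 ✓ · (3,5)X 4/4 ✓
Row 4: (4,0)O 0/1 ✗ · (4,2)X 2/2 ✓ · (4,3)X 2/2 ✓ · (4,4)X 2/2 ✓ · (4,6)X 1/1 ✓
Unsatisfied: (1,1), (1,6), (4,0) — 3 in total.

3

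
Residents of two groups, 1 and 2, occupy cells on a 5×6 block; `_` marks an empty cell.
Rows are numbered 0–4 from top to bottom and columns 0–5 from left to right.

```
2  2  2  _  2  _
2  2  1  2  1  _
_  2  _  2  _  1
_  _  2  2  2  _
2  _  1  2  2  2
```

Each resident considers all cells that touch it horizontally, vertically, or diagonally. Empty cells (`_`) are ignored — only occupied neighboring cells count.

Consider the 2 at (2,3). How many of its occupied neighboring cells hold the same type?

Occupied neighbors of (2,3): (1,2)=1, (1,3)=2, (1,4)=1, (3,2)=2, (3,3)=2, (3,4)=2.
Same type (2): 4 of 6.

4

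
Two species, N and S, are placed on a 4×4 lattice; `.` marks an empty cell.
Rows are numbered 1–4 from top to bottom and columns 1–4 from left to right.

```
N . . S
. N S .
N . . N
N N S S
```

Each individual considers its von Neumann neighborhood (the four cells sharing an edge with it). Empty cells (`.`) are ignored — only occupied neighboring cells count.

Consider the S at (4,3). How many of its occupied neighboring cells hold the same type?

Occupied neighbors of (4,3): (4,2)=N, (4,4)=S.
Same type (S): 1 of 2.

1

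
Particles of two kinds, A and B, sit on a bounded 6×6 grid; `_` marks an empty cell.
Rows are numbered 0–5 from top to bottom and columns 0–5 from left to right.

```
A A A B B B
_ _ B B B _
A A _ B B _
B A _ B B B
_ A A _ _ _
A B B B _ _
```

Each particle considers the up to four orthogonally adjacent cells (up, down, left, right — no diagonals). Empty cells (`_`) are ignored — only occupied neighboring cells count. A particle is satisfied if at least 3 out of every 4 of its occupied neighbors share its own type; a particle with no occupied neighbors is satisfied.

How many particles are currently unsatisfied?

11

(0,0)A 1/1 ✓
(0,1)A 2/2 ✓
(0,2)A 1/3 ✗
(0,3)B 2/3 ✗
(0,4)B 3/3 ✓
(0,5)B 1/1 ✓
(1,2)B 1/2 ✗
(1,3)B 4/4 ✓
(1,4)B 3/3 ✓
(2,0)A 1/2 ✗
(2,1)A 2/2 ✓
(2,3)B 3/3 ✓
(2,4)B 3/3 ✓
(3,0)B 0/2 ✗
(3,1)A 2/3 ✗
(3,3)B 2/2 ✓
(3,4)B 3/3 ✓
(3,5)B 1/1 ✓
(4,1)A 2/3 ✗
(4,2)A 1/2 ✗
(5,0)A 0/1 ✗
(5,1)B 1/3 ✗
(5,2)B 2/3 ✗
(5,3)B 1/1 ✓
Unsatisfied: (0,2), (0,3), (1,2), (2,0), (3,0), (3,1), (4,1), (4,2), (5,0), (5,1), (5,2) — 11 in total.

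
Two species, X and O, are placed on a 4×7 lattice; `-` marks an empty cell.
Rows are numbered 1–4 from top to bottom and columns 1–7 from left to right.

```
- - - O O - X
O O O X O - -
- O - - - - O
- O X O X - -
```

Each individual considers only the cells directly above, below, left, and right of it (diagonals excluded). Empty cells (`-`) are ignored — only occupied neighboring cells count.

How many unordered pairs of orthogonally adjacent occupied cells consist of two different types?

6

Scan each occupied cell's neighbors to the right and below so each pair is counted once.
Row 1: O(1,4)–O(1,5)= O(1,4)–X(2,4)≠ O(1,5)–O(2,5)=  → 1/3 unlike.
Row 2: O(2,1)–O(2,2)= O(2,2)–O(2,3)= O(2,2)–O(3,2)= O(2,3)–X(2,4)≠ X(2,4)–O(2,5)≠  → 2/5 unlike.
Row 3: O(3,2)–O(4,2)=  → 0/1 unlike.
Row 4: O(4,2)–X(4,3)≠ X(4,3)–O(4,4)≠ O(4,4)–X(4,5)≠  → 3/3 unlike.
Total adjacent occupied pairs: 12; unlike-type pairs: 6.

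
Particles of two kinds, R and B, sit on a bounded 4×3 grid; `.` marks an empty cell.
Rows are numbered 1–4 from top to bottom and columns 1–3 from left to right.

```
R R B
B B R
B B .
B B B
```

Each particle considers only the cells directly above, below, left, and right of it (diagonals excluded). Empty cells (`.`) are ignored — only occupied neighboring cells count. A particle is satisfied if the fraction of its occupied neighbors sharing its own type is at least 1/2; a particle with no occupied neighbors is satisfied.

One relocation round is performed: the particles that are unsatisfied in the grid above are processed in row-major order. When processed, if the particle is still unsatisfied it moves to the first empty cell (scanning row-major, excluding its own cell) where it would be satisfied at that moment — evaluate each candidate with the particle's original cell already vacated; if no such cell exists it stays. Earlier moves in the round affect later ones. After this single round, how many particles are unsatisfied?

Initially unsatisfied (in order): (1,2), (1,3), (2,3).
  (1,2): no empty cell satisfies it; stays.
  (1,3) → (3,3).
  (2,3) → (1,3).
Resulting grid:
R R R
B B .
B B B
B B B
All satisfied now.

0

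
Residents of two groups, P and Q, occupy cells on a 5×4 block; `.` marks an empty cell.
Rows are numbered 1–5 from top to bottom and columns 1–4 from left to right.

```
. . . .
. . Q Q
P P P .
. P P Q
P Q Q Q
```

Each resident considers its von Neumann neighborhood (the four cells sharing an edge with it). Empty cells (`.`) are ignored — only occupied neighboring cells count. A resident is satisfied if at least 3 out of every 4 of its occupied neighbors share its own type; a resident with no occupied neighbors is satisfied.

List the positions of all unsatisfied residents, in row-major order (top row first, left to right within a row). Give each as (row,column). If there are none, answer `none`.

(2,3), (3,3), (4,2), (4,3), (4,4), (5,1), (5,2), (5,3)

(2,3)Q 1/2 not
(2,4)Q 1/1 satisfied
(3,1)P 1/1 satisfied
(3,2)P 3/3 satisfied
(3,3)P 2/3 not
(4,2)P 2/3 not
(4,3)P 2/4 not
(4,4)Q 1/2 not
(5,1)P 0/1 not
(5,2)Q 1/3 not
(5,3)Q 2/3 not
(5,4)Q 2/2 satisfied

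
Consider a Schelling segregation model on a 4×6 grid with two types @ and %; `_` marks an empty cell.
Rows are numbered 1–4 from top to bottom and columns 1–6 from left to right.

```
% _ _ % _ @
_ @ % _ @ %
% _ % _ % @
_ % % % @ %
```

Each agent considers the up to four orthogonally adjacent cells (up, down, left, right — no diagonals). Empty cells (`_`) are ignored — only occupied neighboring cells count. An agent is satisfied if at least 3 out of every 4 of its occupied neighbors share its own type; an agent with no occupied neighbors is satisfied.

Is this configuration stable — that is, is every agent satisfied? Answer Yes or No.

(1,1)% 0/0 satisfied
(1,4)% 0/0 satisfied
(1,6)@ 0/1 not
(2,2)@ 0/1 not
(2,3)% 1/2 not
(2,5)@ 0/2 not
(2,6)% 0/3 not
(3,1)% 0/0 satisfied
(3,3)% 2/2 satisfied
(3,5)% 0/3 not
(3,6)@ 0/3 not
(4,2)% 1/1 satisfied
(4,3)% 3/3 satisfied
(4,4)% 1/2 not
(4,5)@ 0/3 not
(4,6)% 0/2 not
For instance (1,6) has only 0/1 same-type neighbors, below 3/4.

No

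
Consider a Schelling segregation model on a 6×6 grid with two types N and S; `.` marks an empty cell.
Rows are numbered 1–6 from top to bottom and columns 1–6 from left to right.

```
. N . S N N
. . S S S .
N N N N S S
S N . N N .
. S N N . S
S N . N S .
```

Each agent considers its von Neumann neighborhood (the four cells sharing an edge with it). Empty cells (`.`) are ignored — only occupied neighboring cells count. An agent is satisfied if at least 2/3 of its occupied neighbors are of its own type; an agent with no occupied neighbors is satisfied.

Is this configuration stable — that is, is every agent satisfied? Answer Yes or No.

Row 1: (1,2)N 0/0 ✓ · (1,4)S 1/2 ✗ · (1,5)N 1/3 ✗ · (1,6)N 1/1 ✓
Row 2: (2,3)S 1/2 ✗ · (2,4)S 3/4 ✓ · (2,5)S 2/3 ✓
Row 3: (3,1)N 1/2 ✗ · (3,2)N 3/3 ✓ · (3,3)N 2/3 ✓ · (3,4)N 2/4 ✗ · (3,5)S 2/4 ✗ · (3,6)S 1/1 ✓
Row 4: (4,1)S 0/2 ✗ · (4,2)N 1/3 ✗ · (4,4)N 3/3 ✓ · (4,5)N 1/2 ✗
Row 5: (5,2)S 0/3 ✗ · (5,3)N 1/2 ✗ · (5,4)N 3/3 ✓ · (5,6)S 0/0 ✓
Row 6: (6,1)S 0/1 ✗ · (6,2)N 0/2 ✗ · (6,4)N 1/2 ✗ · (6,5)S 0/1 ✗
For instance (1,4) has only 1/2 same-type neighbors, below 2/3.

No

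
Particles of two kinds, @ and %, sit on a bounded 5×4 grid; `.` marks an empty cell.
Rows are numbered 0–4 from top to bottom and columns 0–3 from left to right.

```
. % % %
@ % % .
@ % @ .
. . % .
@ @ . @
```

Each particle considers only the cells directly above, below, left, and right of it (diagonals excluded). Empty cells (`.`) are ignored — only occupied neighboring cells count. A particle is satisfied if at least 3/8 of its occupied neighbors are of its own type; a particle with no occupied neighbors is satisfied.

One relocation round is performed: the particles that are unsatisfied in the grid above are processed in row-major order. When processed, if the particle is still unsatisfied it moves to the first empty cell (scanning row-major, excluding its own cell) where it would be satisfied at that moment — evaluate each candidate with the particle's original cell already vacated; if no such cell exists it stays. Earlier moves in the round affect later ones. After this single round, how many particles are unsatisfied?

Initially unsatisfied (in order): (2,1), (2,2), (3,2).
  (2,1) → (0,0).
  (2,2) → (2,1).
  (3,2): now satisfied by earlier moves; stays.
Resulting grid:
% % % %
@ % % .
@ @ . .
. . % .
@ @ . @
Unsatisfied now: (1,0).

1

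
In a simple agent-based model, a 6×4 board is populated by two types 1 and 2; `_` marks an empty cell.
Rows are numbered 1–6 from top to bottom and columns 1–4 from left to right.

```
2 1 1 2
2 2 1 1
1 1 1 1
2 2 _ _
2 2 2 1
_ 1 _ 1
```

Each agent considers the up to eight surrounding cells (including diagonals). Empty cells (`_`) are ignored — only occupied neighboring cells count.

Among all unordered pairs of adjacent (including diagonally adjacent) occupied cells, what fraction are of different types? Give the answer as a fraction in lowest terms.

23/48

Scan each occupied cell's neighbors to the right and below (and the two forward diagonals) so each pair is counted once.
From row 1: 7 unlike of 13 pairs (running 7/13).
From row 2: 6 unlike of 13 pairs (running 13/26).
From row 3: 5 unlike of 8 pairs (running 18/34).
From row 4: 0 unlike of 6 pairs (running 18/40).
From row 5: 5 unlike of 8 pairs (running 23/48).
Total adjacent occupied pairs: 48; unlike-type pairs: 23.
23/48 is already in lowest terms.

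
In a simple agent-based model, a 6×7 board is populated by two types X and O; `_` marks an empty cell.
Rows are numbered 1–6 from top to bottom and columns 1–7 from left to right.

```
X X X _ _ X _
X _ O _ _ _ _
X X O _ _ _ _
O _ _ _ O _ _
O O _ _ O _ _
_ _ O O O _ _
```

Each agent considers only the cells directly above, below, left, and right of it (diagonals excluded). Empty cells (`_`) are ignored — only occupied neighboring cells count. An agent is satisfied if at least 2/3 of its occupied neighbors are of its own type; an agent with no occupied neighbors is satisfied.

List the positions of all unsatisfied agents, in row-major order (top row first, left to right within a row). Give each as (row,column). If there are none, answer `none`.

Row 1: (1,1)X 2/2 satisfied · (1,2)X 2/2 satisfied · (1,3)X 1/2 not · (1,6)X 0/0 satisfied
Row 2: (2,1)X 2/2 satisfied · (2,3)O 1/2 not
Row 3: (3,1)X 2/3 satisfied · (3,2)X 1/2 not · (3,3)O 1/2 not
Row 4: (4,1)O 1/2 not · (4,5)O 1/1 satisfied
Row 5: (5,1)O 2/2 satisfied · (5,2)O 1/1 satisfied · (5,5)O 2/2 satisfied
Row 6: (6,3)O 1/1 satisfied · (6,4)O 2/2 satisfied · (6,5)O 2/2 satisfied

(1,3), (2,3), (3,2), (3,3), (4,1)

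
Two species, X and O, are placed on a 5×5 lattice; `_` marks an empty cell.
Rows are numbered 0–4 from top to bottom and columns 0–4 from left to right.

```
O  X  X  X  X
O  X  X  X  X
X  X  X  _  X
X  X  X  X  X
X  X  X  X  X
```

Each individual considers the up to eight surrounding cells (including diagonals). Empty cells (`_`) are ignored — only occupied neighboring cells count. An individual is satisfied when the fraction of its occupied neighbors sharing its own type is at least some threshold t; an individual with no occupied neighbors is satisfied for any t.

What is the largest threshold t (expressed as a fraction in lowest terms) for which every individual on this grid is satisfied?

1/5

(0,0)O 1/3
(0,1)X 3/5
(0,2)X 5/5
(0,3)X 5/5
(0,4)X 3/3
(1,0)O 1/5
(1,1)X 6/8
(1,2)X 7/7
(1,3)X 7/7
(1,4)X 4/4
(2,0)X 4/5
(2,1)X 7/8
(2,2)X 7/7
(2,4)X 4/4
(3,0)X 5/5
(3,1)X 8/8
(3,2)X 7/7
(3,3)X 7/7
(3,4)X 4/4
(4,0)X 3/3
(4,1)X 5/5
(4,2)X 5/5
(4,3)X 5/5
(4,4)X 3/3
The smallest same-type fraction is 1/5 at (1,0), which reduces to 1/5. Any threshold above that leaves this individual unsatisfied.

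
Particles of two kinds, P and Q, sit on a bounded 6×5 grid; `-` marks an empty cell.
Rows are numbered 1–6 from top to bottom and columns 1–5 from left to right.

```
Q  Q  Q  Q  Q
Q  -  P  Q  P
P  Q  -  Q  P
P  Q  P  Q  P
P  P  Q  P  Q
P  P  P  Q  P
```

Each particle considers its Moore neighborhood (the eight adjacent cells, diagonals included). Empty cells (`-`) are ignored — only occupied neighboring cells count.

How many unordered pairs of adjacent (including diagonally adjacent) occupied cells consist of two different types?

38

Scan each occupied cell's neighbors to the right and below (and the two forward diagonals) so each pair is counted once.
Row 1: Q(1,1)–Q(1,2)= Q(1,1)–Q(2,1)= Q(1,2)–Q(1,3)= Q(1,2)–P(2,3)≠ Q(1,2)–Q(2,1)= Q(1,3)–Q(1,4)= Q(1,3)–P(2,3)≠ Q(1,3)–Q(2,4)= Q(1,4)–Q(1,5)= Q(1,4)–Q(2,4)= Q(1,4)–P(2,5)≠ Q(1,4)–P(2,3)≠ Q(1,5)–P(2,5)≠ Q(1,5)–Q(2,4)=  → 5/14 unlike.
Row 2: Q(2,1)–P(3,1)≠ Q(2,1)–Q(3,2)= P(2,3)–Q(2,4)≠ P(2,3)–Q(3,4)≠ P(2,3)–Q(3,2)≠ Q(2,4)–P(2,5)≠ Q(2,4)–Q(3,4)= Q(2,4)–P(3,5)≠ P(2,5)–P(3,5)= P(2,5)–Q(3,4)≠  → 7/10 unlike.
Row 3: P(3,1)–Q(3,2)≠ P(3,1)–P(4,1)= P(3,1)–Q(4,2)≠ Q(3,2)–Q(4,2)= Q(3,2)–P(4,3)≠ Q(3,2)–P(4,1)≠ Q(3,4)–P(3,5)≠ Q(3,4)–Q(4,4)= Q(3,4)–P(4,5)≠ Q(3,4)–P(4,3)≠ P(3,5)–P(4,5)= P(3,5)–Q(4,4)≠  → 8/12 unlike.
Row 4: P(4,1)–Q(4,2)≠ P(4,1)–P(5,1)= P(4,1)–P(5,2)= Q(4,2)–P(4,3)≠ Q(4,2)–P(5,2)≠ Q(4,2)–Q(5,3)= Q(4,2)–P(5,1)≠ P(4,3)–Q(4,4)≠ P(4,3)–Q(5,3)≠ P(4,3)–P(5,4)= P(4,3)–P(5,2)= Q(4,4)–P(4,5)≠ Q(4,4)–P(5,4)≠ Q(4,4)–Q(5,5)= Q(4,4)–Q(5,3)= P(4,5)–Q(5,5)≠ P(4,5)–P(5,4)=  → 9/17 unlike.
Row 5: P(5,1)–P(5,2)= P(5,1)–P(6,1)= P(5,1)–P(6,2)= P(5,2)–Q(5,3)≠ P(5,2)–P(6,2)= P(5,2)–P(6,3)= P(5,2)–P(6,1)= Q(5,3)–P(5,4)≠ Q(5,3)–P(6,3)≠ Q(5,3)–Q(6,4)= Q(5,3)–P(6,2)≠ P(5,4)–Q(5,5)≠ P(5,4)–Q(6,4)≠ P(5,4)–P(6,5)= P(5,4)–P(6,3)= Q(5,5)–P(6,5)≠ Q(5,5)–Q(6,4)=  → 7/17 unlike.
Row 6: P(6,1)–P(6,2)= P(6,2)–P(6,3)= P(6,3)–Q(6,4)≠ Q(6,4)–P(6,5)≠  → 2/4 unlike.
Total adjacent occupied pairs: 74; unlike-type pairs: 38.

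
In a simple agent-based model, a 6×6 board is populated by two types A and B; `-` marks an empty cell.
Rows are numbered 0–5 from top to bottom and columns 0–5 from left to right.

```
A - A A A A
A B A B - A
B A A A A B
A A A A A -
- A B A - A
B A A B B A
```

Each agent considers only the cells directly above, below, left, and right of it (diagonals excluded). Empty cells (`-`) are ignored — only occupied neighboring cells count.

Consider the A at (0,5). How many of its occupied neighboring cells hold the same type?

Occupied neighbors of (0,5): (1,5)=A, (0,4)=A.
Same type (A): 2 of 2.

2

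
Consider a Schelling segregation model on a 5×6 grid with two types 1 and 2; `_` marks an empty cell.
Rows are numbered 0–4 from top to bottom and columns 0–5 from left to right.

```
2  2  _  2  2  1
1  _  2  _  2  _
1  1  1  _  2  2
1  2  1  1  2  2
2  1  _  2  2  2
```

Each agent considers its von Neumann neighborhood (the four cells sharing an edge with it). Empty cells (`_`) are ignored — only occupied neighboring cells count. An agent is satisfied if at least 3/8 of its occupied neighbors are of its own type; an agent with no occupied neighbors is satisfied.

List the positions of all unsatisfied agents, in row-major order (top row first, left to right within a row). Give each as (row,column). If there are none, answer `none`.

(0,5), (1,2), (3,0), (3,1), (3,3), (4,0), (4,1)

(0,0)2 1/2 satisfied
(0,1)2 1/1 satisfied
(0,3)2 1/1 satisfied
(0,4)2 2/3 satisfied
(0,5)1 0/1 not
(1,0)1 1/2 satisfied
(1,2)2 0/1 not
(1,4)2 2/2 satisfied
(2,0)1 3/3 satisfied
(2,1)1 2/3 satisfied
(2,2)1 2/3 satisfied
(2,4)2 3/3 satisfied
(2,5)2 2/2 satisfied
(3,0)1 1/3 not
(3,1)2 0/4 not
(3,2)1 2/3 satisfied
(3,3)1 1/3 not
(3,4)2 3/4 satisfied
(3,5)2 3/3 satisfied
(4,0)2 0/2 not
(4,1)1 0/2 not
(4,3)2 1/2 satisfied
(4,4)2 3/3 satisfied
(4,5)2 2/2 satisfied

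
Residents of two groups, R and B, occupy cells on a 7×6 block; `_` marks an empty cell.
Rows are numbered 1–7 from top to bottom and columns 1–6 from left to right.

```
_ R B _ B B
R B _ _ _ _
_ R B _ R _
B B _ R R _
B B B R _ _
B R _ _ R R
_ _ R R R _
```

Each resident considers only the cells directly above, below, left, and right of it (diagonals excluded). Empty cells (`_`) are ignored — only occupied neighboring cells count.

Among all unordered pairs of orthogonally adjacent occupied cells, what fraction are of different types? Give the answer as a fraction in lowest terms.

Scan each occupied cell's neighbors to the right and below so each pair is counted once.
Row 1: R(1,2)–B(1,3)≠ R(1,2)–B(2,2)≠ B(1,5)–B(1,6)=  → 2/3 unlike.
Row 2: R(2,1)–B(2,2)≠ B(2,2)–R(3,2)≠  → 2/2 unlike.
Row 3: R(3,2)–B(3,3)≠ R(3,2)–B(4,2)≠ R(3,5)–R(4,5)=  → 2/3 unlike.
Row 4: B(4,1)–B(4,2)= B(4,1)–B(5,1)= B(4,2)–B(5,2)= R(4,4)–R(4,5)= R(4,4)–R(5,4)=  → 0/5 unlike.
Row 5: B(5,1)–B(5,2)= B(5,1)–B(6,1)= B(5,2)–B(5,3)= B(5,2)–R(6,2)≠ B(5,3)–R(5,4)≠  → 2/5 unlike.
Row 6: B(6,1)–R(6,2)≠ R(6,5)–R(6,6)= R(6,5)–R(7,5)=  → 1/3 unlike.
Row 7: R(7,3)–R(7,4)= R(7,4)–R(7,5)=  → 0/2 unlike.
Total adjacent occupied pairs: 23; unlike-type pairs: 9.
9/23 is already in lowest terms.

9/23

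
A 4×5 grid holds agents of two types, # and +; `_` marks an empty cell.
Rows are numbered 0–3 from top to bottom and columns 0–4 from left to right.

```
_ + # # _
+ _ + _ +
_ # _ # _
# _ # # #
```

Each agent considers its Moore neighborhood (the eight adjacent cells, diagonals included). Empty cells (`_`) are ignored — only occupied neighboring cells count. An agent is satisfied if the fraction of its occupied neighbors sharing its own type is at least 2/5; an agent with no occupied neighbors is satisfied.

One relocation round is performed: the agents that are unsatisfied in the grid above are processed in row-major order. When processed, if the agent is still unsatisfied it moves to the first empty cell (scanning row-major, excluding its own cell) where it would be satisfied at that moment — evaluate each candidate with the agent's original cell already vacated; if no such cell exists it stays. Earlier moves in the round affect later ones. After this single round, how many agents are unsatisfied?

Initially unsatisfied (in order): (0,2), (0,3), (1,2), (1,4).
  (0,2) → (0,4).
  (0,3) → (1,3).
  (1,2) → (0,0).
  (1,4) → (0,2).
Resulting grid:
+ + + _ #
+ _ _ # _
_ # _ # _
# _ # # #
All satisfied now.

0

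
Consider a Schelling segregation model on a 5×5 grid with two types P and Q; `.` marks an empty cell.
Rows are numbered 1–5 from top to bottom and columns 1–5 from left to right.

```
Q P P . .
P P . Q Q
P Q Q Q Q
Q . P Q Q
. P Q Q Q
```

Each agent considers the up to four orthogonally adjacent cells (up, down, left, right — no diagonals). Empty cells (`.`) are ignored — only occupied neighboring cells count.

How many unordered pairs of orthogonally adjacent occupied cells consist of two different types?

9

Scan each occupied cell's neighbors to the right and below so each pair is counted once.
From row 1: 2 unlike of 4 pairs (running 2/4).
From row 2: 1 unlike of 6 pairs (running 3/10).
From row 3: 3 unlike of 8 pairs (running 6/18).
From row 4: 2 unlike of 5 pairs (running 8/23).
From row 5: 1 unlike of 3 pairs (running 9/26).
Total adjacent occupied pairs: 26; unlike-type pairs: 9.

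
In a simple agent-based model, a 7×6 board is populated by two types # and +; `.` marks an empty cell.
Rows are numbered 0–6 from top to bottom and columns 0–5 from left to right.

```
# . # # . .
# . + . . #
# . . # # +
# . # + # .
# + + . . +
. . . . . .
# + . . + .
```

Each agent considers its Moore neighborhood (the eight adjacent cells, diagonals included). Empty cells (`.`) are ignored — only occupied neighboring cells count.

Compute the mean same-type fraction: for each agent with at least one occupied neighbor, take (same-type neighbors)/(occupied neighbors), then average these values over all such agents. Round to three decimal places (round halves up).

(0,0)# 1/1
(0,2)# 1/2
(0,3)# 1/2
(1,0)# 2/2
(1,2)+ 0/3
(1,5)# 1/2
(2,0)# 2/2
(2,3)# 3/5
(2,4)# 3/5
(2,5)+ 0/3
(3,0)# 2/3
(3,2)# 1/4
(3,3)+ 1/5
(3,4)# 2/5
(4,0)# 1/2
(4,1)+ 1/4
(4,2)+ 2/3
(4,5)+ 0/1
(6,0)# 0/1
(6,1)+ 0/1
(6,4)+ — no occupied neighbors
Sum over 20 agents: 1/1 + 1/2 + 1/2 + 2/2 + 0/3 + 1/2 + 2/2 + 3/5 + 3/5 + 0/3 + 2/3 + 1/4 + 1/5 + 2/5 + 1/2 + 1/4 + 2/3 + 0/1 + 0/1 + 0/1 = 259/30; mean = 259/30 ÷ 20 = 259/600 = 0.431666… → 0.432.

0.432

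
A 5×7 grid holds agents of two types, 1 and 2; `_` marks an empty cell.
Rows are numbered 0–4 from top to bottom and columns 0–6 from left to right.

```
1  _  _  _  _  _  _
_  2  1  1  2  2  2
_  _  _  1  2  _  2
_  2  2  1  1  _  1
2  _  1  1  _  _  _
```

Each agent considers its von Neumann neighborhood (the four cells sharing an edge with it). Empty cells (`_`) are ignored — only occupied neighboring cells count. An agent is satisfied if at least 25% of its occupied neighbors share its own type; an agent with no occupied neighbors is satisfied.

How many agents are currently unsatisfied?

2

Row 0: (0,0)1 0/0 ok
Row 1: (1,1)2 0/1 unhappy · (1,2)1 1/2 ok · (1,3)1 2/3 ok · (1,4)2 2/3 ok · (1,5)2 2/2 ok · (1,6)2 2/2 ok
Row 2: (2,3)1 2/3 ok · (2,4)2 1/3 ok · (2,6)2 1/2 ok
Row 3: (3,1)2 1/1 ok · (3,2)2 1/3 ok · (3,3)1 3/4 ok · (3,4)1 1/2 ok · (3,6)1 0/1 unhappy
Row 4: (4,0)2 0/0 ok · (4,2)1 1/2 ok · (4,3)1 2/2 ok
Unsatisfied: (1,1), (3,6) — 2 in total.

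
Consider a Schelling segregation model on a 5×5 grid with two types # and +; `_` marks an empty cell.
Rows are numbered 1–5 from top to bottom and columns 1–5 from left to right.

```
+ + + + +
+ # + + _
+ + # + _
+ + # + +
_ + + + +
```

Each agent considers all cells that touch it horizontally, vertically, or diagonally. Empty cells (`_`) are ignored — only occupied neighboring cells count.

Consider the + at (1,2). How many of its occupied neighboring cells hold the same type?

4

Occupied neighbors of (1,2): (1,1)=+, (1,3)=+, (2,1)=+, (2,2)=#, (2,3)=+.
Same type (+): 4 of 5.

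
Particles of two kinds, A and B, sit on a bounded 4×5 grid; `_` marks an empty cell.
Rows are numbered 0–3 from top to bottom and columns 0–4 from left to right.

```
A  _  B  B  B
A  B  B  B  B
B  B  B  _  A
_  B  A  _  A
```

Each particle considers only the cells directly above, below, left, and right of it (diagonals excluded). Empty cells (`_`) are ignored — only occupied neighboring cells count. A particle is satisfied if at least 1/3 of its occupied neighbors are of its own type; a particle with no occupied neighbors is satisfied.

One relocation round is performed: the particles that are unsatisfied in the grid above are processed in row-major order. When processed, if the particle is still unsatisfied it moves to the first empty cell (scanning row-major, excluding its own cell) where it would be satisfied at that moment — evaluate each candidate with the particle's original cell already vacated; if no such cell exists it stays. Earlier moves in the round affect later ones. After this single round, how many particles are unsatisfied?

0

Initially unsatisfied (in order): (3,2).
  (3,2) → (0,1).
Resulting grid:
A A B B B
A B B B B
B B B _ A
_ B _ _ A
All satisfied now.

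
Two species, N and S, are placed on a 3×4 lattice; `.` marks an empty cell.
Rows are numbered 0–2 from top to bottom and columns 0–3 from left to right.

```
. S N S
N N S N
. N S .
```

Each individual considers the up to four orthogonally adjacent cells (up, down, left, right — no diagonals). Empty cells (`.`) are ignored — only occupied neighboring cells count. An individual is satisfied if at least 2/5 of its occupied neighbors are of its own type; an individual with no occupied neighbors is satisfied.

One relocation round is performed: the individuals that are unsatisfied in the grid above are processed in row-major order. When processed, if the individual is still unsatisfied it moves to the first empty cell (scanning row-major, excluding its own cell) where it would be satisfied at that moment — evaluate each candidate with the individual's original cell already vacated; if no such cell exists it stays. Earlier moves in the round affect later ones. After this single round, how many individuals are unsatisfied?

0

Initially unsatisfied (in order): (0,1), (0,2), (0,3), (1,2), (1,3).
  (0,1) → (2,3).
  (0,2) → (0,0).
  (0,3) → (0,2).
  (1,2): now satisfied by earlier moves; stays.
  (1,3) → (0,1).
Resulting grid:
N N S .
N N S .
. N S S
All satisfied now.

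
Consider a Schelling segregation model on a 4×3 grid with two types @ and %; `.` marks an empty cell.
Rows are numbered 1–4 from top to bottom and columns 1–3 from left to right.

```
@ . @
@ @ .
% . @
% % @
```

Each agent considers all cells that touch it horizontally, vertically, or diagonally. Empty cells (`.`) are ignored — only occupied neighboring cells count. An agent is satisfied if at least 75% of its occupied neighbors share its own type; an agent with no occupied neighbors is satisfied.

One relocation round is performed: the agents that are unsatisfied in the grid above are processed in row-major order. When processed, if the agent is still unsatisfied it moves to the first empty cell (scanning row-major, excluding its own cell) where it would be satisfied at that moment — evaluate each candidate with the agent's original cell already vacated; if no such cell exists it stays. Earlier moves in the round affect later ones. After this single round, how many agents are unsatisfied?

1

Initially unsatisfied (in order): (2,1), (3,1), (3,3), (4,2), (4,3).
  (2,1) → (1,2).
  (3,1): no empty cell satisfies it; stays.
  (3,3) → (2,1).
  (4,2): no empty cell satisfies it; stays.
  (4,3) → (2,3).
Resulting grid:
@ @ @
@ @ @
% . .
% % .
Unsatisfied now: (3,1).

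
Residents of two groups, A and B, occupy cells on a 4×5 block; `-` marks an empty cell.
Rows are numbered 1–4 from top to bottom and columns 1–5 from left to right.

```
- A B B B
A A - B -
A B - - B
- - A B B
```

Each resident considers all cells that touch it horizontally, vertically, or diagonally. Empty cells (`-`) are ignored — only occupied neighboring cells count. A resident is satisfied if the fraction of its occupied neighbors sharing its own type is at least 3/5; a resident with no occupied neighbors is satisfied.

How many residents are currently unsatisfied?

3

(1,2)A 2/3 satisfied
(1,3)B 2/4 not
(1,4)B 3/3 satisfied
(1,5)B 2/2 satisfied
(2,1)A 3/4 satisfied
(2,2)A 3/5 satisfied
(2,4)B 4/4 satisfied
(3,1)A 2/3 satisfied
(3,2)B 0/4 not
(3,5)B 3/3 satisfied
(4,3)A 0/2 not
(4,4)B 2/3 satisfied
(4,5)B 2/2 satisfied
Unsatisfied: (1,3), (3,2), (4,3) — 3 in total.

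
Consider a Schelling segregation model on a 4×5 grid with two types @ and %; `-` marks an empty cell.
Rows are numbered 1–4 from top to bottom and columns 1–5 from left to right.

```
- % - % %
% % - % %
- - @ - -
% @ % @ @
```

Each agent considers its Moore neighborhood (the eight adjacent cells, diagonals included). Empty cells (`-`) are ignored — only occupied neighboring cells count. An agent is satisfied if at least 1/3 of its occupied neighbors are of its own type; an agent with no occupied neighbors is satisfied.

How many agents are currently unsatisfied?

2

Row 1: (1,2)% 2/2 ✓ · (1,4)% 3/3 ✓ · (1,5)% 3/3 ✓
Row 2: (2,1)% 2/2 ✓ · (2,2)% 2/3 ✓ · (2,4)% 3/4 ✓ · (2,5)% 3/3 ✓
Row 3: (3,3)@ 2/5 ✓
Row 4: (4,1)% 0/1 ✗ · (4,2)@ 1/3 ✓ · (4,3)% 0/3 ✗ · (4,4)@ 2/3 ✓ · (4,5)@ 1/1 ✓
Unsatisfied: (4,1), (4,3) — 2 in total.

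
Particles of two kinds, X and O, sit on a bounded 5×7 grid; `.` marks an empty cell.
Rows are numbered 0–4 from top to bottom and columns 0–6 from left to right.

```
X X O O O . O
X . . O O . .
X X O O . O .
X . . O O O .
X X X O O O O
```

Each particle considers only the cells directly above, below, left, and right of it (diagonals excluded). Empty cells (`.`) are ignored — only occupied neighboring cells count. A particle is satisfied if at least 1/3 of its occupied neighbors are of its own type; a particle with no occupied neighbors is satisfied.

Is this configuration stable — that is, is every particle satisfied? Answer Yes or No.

Yes

(0,0)X 2/2 ok
(0,1)X 1/2 ok
(0,2)O 1/2 ok
(0,3)O 3/3 ok
(0,4)O 2/2 ok
(0,6)O 0/0 ok
(1,0)X 2/2 ok
(1,3)O 3/3 ok
(1,4)O 2/2 ok
(2,0)X 3/3 ok
(2,1)X 1/2 ok
(2,2)O 1/2 ok
(2,3)O 3/3 ok
(2,5)O 1/1 ok
(3,0)X 2/2 ok
(3,3)O 3/3 ok
(3,4)O 3/3 ok
(3,5)O 3/3 ok
(4,0)X 2/2 ok
(4,1)X 2/2 ok
(4,2)X 1/2 ok
(4,3)O 2/3 ok
(4,4)O 3/3 ok
(4,5)O 3/3 ok
(4,6)O 1/1 ok
All meet the threshold, so the configuration is stable.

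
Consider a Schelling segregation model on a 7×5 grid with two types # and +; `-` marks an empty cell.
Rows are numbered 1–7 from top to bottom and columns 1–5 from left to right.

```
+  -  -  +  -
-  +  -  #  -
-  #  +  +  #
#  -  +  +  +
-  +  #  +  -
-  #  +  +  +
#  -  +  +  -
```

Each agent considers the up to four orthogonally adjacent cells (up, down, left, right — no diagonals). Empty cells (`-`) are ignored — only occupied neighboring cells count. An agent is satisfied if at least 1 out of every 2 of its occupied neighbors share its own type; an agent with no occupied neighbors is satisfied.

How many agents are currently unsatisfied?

8

(1,1)+ 0/0 satisfied
(1,4)+ 0/1 not
(2,2)+ 0/1 not
(2,4)# 0/2 not
(3,2)# 0/2 not
(3,3)+ 2/3 satisfied
(3,4)+ 2/4 satisfied
(3,5)# 0/2 not
(4,1)# 0/0 satisfied
(4,3)+ 2/3 satisfied
(4,4)+ 4/4 satisfied
(4,5)+ 1/2 satisfied
(5,2)+ 0/2 not
(5,3)# 0/4 not
(5,4)+ 2/3 satisfied
(6,2)# 0/2 not
(6,3)+ 2/4 satisfied
(6,4)+ 4/4 satisfied
(6,5)+ 1/1 satisfied
(7,1)# 0/0 satisfied
(7,3)+ 2/2 satisfied
(7,4)+ 2/2 satisfied
Unsatisfied: (1,4), (2,2), (2,4), (3,2), (3,5), (5,2), (5,3), (6,2) — 8 in total.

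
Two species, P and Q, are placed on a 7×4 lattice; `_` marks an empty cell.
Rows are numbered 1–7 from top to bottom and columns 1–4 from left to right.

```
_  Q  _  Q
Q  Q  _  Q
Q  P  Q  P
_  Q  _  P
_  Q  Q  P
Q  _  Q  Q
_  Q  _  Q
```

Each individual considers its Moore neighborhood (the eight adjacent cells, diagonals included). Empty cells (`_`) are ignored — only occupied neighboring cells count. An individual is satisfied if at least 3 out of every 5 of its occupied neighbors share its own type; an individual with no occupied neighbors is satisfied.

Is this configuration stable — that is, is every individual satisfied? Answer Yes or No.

(1,2)Q 2/2 ✓
(1,4)Q 1/1 ✓
(2,1)Q 3/4 ✓
(2,2)Q 4/5 ✓
(2,4)Q 2/3 ✓
(3,1)Q 3/4 ✓
(3,2)P 0/5 ✗
(3,3)Q 3/6 ✗
(3,4)P 1/3 ✗
(4,2)Q 4/5 ✓
(4,4)P 2/4 ✗
(5,2)Q 4/4 ✓
(5,3)Q 4/6 ✓
(5,4)P 1/4 ✗
(6,1)Q 2/2 ✓
(6,3)Q 5/6 ✓
(6,4)Q 3/4 ✓
(7,2)Q 2/2 ✓
(7,4)Q 2/2 ✓
For instance (3,2) has only 0/5 same-type neighbors, below 3/5.

No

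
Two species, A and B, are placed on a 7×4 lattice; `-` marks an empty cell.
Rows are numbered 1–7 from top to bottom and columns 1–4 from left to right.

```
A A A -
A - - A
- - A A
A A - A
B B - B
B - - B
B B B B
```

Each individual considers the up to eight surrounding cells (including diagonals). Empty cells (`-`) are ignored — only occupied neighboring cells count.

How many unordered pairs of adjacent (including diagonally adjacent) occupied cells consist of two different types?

Scan each occupied cell's neighbors to the right and below (and the two forward diagonals) so each pair is counted once.
From row 1: 0 unlike of 5 pairs (running 0/5).
From row 2: 0 unlike of 2 pairs (running 0/7).
From row 3: 0 unlike of 4 pairs (running 0/11).
From row 4: 5 unlike of 6 pairs (running 5/17).
From row 5: 0 unlike of 4 pairs (running 5/21).
From row 6: 0 unlike of 4 pairs (running 5/25).
From row 7: 0 unlike of 3 pairs (running 5/28).
Total adjacent occupied pairs: 28; unlike-type pairs: 5.

5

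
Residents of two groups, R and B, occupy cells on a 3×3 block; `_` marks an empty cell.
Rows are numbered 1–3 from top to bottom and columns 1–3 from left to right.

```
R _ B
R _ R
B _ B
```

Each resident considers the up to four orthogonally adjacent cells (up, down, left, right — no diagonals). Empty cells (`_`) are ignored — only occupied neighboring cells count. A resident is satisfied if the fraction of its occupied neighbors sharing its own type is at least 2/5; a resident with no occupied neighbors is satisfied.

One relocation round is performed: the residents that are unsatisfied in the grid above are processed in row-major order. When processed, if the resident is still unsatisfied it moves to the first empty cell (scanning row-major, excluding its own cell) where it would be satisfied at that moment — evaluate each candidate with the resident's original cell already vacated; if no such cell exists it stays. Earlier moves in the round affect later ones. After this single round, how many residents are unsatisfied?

0

Initially unsatisfied (in order): (1,3), (2,3), (3,1), (3,3).
  (1,3) → (3,2).
  (2,3) → (1,2).
  (3,1): now satisfied by earlier moves; stays.
  (3,3): now satisfied by earlier moves; stays.
Resulting grid:
R R _
R _ _
B B B
All satisfied now.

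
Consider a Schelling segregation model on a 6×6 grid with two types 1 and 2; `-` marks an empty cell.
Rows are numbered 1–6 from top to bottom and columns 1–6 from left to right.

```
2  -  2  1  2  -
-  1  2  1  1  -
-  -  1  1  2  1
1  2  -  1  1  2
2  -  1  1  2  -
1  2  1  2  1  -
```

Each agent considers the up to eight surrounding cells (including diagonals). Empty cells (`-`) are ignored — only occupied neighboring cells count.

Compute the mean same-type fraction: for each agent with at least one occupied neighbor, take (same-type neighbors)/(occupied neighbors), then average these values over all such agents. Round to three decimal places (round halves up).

0.370

(1,1)2 0/1
(1,3)2 1/4
(1,4)1 2/5
(1,5)2 0/3
(2,2)1 1/4
(2,3)2 1/6
(2,4)1 4/8
(2,5)1 4/6
(3,3)1 4/6
(3,4)1 5/7
(3,5)2 1/7
(3,6)1 2/4
(4,1)1 0/2
(4,2)2 1/4
(4,4)1 5/7
(4,5)1 4/7
(4,6)2 2/4
(5,1)2 2/4
(5,3)1 3/6
(5,4)1 5/7
(5,5)2 2/6
(6,1)1 0/2
(6,2)2 1/4
(6,3)1 2/4
(6,4)2 1/5
(6,5)1 1/3
Sum over 26 agents: 0/1 + 1/4 + 2/5 + 0/3 + 1/4 + 1/6 + 4/8 + 4/6 + 4/6 + 5/7 + 1/7 + 2/4 + 0/2 + 1/4 + 5/7 + 4/7 + 2/4 + 2/4 + 3/6 + 5/7 + 2/6 + 0/2 + 1/4 + 2/4 + 1/5 + 1/3 = 2021/210; mean = 2021/210 ÷ 26 = 2021/5460 = 0.370146… → 0.370.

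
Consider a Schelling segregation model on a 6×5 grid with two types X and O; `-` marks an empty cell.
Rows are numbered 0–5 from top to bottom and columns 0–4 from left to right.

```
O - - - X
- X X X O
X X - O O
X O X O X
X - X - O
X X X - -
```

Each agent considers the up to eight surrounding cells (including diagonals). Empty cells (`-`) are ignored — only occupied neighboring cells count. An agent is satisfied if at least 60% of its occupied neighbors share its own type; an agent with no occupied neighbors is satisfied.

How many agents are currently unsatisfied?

10

Row 0: (0,0)O 0/1 not · (0,4)X 1/2 not
Row 1: (1,1)X 3/4 satisfied · (1,2)X 3/4 satisfied · (1,3)X 2/5 not · (1,4)O 2/4 not
Row 2: (2,0)X 3/4 satisfied · (2,1)X 5/6 satisfied · (2,3)O 3/7 not · (2,4)O 3/5 satisfied
Row 3: (3,0)X 3/4 satisfied · (3,1)O 0/6 not · (3,2)X 2/5 not · (3,3)O 3/6 not · (3,4)X 0/4 not
Row 4: (4,0)X 3/4 satisfied · (4,2)X 3/5 satisfied · (4,4)O 1/2 not
Row 5: (5,0)X 2/2 satisfied · (5,1)X 4/4 satisfied · (5,2)X 2/2 satisfied
Unsatisfied: (0,0), (0,4), (1,3), (1,4), (2,3), (3,1), (3,2), (3,3), (3,4), (4,4) — 10 in total.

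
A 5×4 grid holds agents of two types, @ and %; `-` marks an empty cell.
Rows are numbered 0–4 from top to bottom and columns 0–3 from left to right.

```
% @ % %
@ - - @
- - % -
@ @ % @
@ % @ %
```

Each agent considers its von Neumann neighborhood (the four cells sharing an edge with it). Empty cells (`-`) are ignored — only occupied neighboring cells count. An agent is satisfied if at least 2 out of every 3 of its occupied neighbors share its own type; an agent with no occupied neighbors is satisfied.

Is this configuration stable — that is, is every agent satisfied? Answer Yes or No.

Row 0: (0,0)% 0/2 not · (0,1)@ 0/2 not · (0,2)% 1/2 not · (0,3)% 1/2 not
Row 1: (1,0)@ 0/1 not · (1,3)@ 0/1 not
Row 2: (2,2)% 1/1 satisfied
Row 3: (3,0)@ 2/2 satisfied · (3,1)@ 1/3 not · (3,2)% 1/4 not · (3,3)@ 0/2 not
Row 4: (4,0)@ 1/2 not · (4,1)% 0/3 not · (4,2)@ 0/3 not · (4,3)% 0/2 not
For instance (0,0) has only 0/2 same-type neighbors, below 2/3.

No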